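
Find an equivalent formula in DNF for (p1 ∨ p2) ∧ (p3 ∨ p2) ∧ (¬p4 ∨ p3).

(p1 ∨ p2) ∧ (p3 ∨ p2) ∧ (¬p4 ∨ p3)
≡ (p1 ∧ p3 ∧ ¬p4) ∨ (p1 ∧ p3 ∧ p3) ∨ (p1 ∧ p2 ∧ ¬p4) ∨ (p1 ∧ p2 ∧ p3) ∨ (p2 ∧ p3 ∧ ¬p4) ∨ (p2 ∧ p3 ∧ p3) ∨ (p2 ∧ p2 ∧ ¬p4) ∨ (p2 ∧ p2 ∧ p3)   [distribute ∧ over ∨]
≡ (p1 ∧ p3) ∨ (p2 ∧ p3) ∨ (p2 ∧ ¬p4)   [simplify]

(p1 ∧ p3) ∨ (p2 ∧ p3) ∨ (p2 ∧ ¬p4)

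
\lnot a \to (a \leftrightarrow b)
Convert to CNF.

\lnot a \to (a \leftrightarrow b)
≡ \lnot \lnot a \lor (a \leftrightarrow b)   — eliminate \to
≡ \lnot \lnot a \lor ((a \to b) \land (b \to a))   — eliminate \leftrightarrow
≡ \lnot \lnot a \lor ((\lnot a \lor b) \land (b \to a))   — eliminate \to
≡ \lnot \lnot a \lor ((\lnot a \lor b) \land (\lnot b \lor a))   — eliminate \to
≡ a \lor ((\lnot a \lor b) \land (\lnot b \lor a))   — double negation
≡ (a \lor \lnot a \lor b) \land (a \lor \lnot b \lor a)   — distribute \lor over \land
≡ a \lor \lnot b   — simplify

a \lor \lnot b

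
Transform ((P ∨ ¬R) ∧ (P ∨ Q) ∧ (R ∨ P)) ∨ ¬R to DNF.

((P ∨ ¬R) ∧ (P ∨ Q) ∧ (R ∨ P)) ∨ ¬R
≡ (P ∧ P ∧ R) ∨ (P ∧ P ∧ P) ∨ (P ∧ Q ∧ R) ∨ (P ∧ Q ∧ P) ∨ (¬R ∧ P ∧ R) ∨ (¬R ∧ P ∧ P) ∨ (¬R ∧ Q ∧ R) ∨ (¬R ∧ Q ∧ P) ∨ ¬R   [distribute ∧ over ∨]
≡ P ∨ ¬R   [simplify]

P ∨ ¬R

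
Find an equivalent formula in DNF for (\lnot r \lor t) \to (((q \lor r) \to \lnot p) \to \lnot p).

(\lnot r \lor t) \to (((q \lor r) \to \lnot p) \to \lnot p)
≡ \lnot (\lnot r \lor t) \lor (((q \lor r) \to \lnot p) \to \lnot p)   (eliminate \to)
≡ \lnot (\lnot r \lor t) \lor \lnot ((q \lor r) \to \lnot p) \lor \lnot p   (eliminate \to)
≡ \lnot (\lnot r \lor t) \lor \lnot (\lnot (q \lor r) \lor \lnot p) \lor \lnot p   (eliminate \to)
≡ (\lnot \lnot r \land \lnot t) \lor \lnot (\lnot (q \lor r) \lor \lnot p) \lor \lnot p   (De Morgan)
≡ (r \land \lnot t) \lor \lnot (\lnot (q \lor r) \lor \lnot p) \lor \lnot p   (double negation)
≡ (r \land \lnot t) \lor (\lnot \lnot (q \lor r) \land \lnot \lnot p) \lor \lnot p   (De Morgan)
≡ (r \land \lnot t) \lor ((q \lor r) \land \lnot \lnot p) \lor \lnot p   (double negation)
≡ (r \land \lnot t) \lor ((q \lor r) \land p) \lor \lnot p   (double negation)
≡ (r \land \lnot t) \lor (q \land p) \lor (r \land p) \lor \lnot p   (distribute \land over \lor)

(r \land \lnot t) \lor (q \land p) \lor (r \land p) \lor \lnot p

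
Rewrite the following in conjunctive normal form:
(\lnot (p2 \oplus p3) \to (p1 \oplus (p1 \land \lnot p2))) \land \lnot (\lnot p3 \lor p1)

(\lnot (p2 \oplus p3) \to (p1 \oplus (p1 \land \lnot p2))) \land \lnot (\lnot p3 \lor p1)
⇔ (\lnot \lnot (p2 \oplus p3) \lor (p1 \oplus (p1 \land \lnot p2))) \land \lnot (\lnot p3 \lor p1)
⇔ (\lnot \lnot ((p2 \lor p3) \land \lnot (p2 \land p3)) \lor (p1 \oplus (p1 \land \lnot p2))) \land \lnot (\lnot p3 \lor p1)
⇔ (\lnot \lnot ((p2 \lor p3) \land \lnot (p2 \land p3)) \lor ((p1 \lor (p1 \land \lnot p2)) \land \lnot (p1 \land p1 \land \lnot p2))) \land \lnot (\lnot p3 \lor p1)
⇔ (((p2 \lor p3) \land \lnot (p2 \land p3)) \lor ((p1 \lor (p1 \land \lnot p2)) \land \lnot (p1 \land p1 \land \lnot p2))) \land \lnot (\lnot p3 \lor p1)
⇔ (((p2 \lor p3) \land (\lnot p2 \lor \lnot p3)) \lor ((p1 \lor (p1 \land \lnot p2)) \land \lnot (p1 \land p1 \land \lnot p2))) \land \lnot (\lnot p3 \lor p1)
⇔ (((p2 \lor p3) \land (\lnot p2 \lor \lnot p3)) \lor ((p1 \lor (p1 \land \lnot p2)) \land (\lnot p1 \lor \lnot p1 \lor \lnot \lnot p2))) \land \lnot (\lnot p3 \lor p1)
⇔ (((p2 \lor p3) \land (\lnot p2 \lor \lnot p3)) \lor ((p1 \lor (p1 \land \lnot p2)) \land (\lnot p1 \lor \lnot p1 \lor p2))) \land \lnot (\lnot p3 \lor p1)
⇔ (((p2 \lor p3) \land (\lnot p2 \lor \lnot p3)) \lor ((p1 \lor (p1 \land \lnot p2)) \land (\lnot p1 \lor \lnot p1 \lor p2))) \land \lnot \lnot p3 \land \lnot p1
⇔ (((p2 \lor p3) \land (\lnot p2 \lor \lnot p3)) \lor ((p1 \lor (p1 \land \lnot p2)) \land (\lnot p1 \lor \lnot p1 \lor p2))) \land p3 \land \lnot p1
⇔ (p2 \lor p3 \lor p1 \lor p1) \land (p2 \lor p3 \lor p1 \lor \lnot p2) \land (p2 \lor p3 \lor \lnot p1 \lor \lnot p1 \lor p2) \land (\lnot p2 \lor \lnot p3 \lor p1 \lor p1) \land (\lnot p2 \lor \lnot p3 \lor p1 \lor \lnot p2) \land (\lnot p2 \lor \lnot p3 \lor \lnot p1 \lor \lnot p1 \lor p2) \land p3 \land \lnot p1
⇔ (\lnot p2 \lor \lnot p3 \lor p1) \land p3 \land \lnot p1

(\lnot p2 \lor \lnot p3 \lor p1) \land p3 \land \lnot p1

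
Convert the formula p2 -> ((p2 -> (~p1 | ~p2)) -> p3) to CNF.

p2 -> ((p2 -> (~p1 | ~p2)) -> p3)
⇔ ~p2 | ((p2 -> (~p1 | ~p2)) -> p3)   — eliminate ->
⇔ ~p2 | ~(p2 -> (~p1 | ~p2)) | p3   — eliminate ->
⇔ ~p2 | ~(~p2 | ~p1 | ~p2) | p3   — eliminate ->
⇔ ~p2 | (~~p2 & ~~p1 & ~~p2) | p3   — De Morgan
⇔ ~p2 | (p2 & ~~p1 & ~~p2) | p3   — double negation
⇔ ~p2 | (p2 & p1 & ~~p2) | p3   — double negation
⇔ ~p2 | (p2 & p1 & p2) | p3   — double negation
⇔ (~p2 | p2 | p3) & (~p2 | p1 | p3) & (~p2 | p2 | p3)   — distribute | over &
⇔ ~p2 | p1 | p3   — simplify

~p2 | p1 | p3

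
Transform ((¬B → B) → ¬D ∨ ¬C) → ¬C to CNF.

(B ∨ ¬C) ∧ (D ∨ ¬C)

((¬B → B) → ¬D ∨ ¬C) → ¬C
⇔ ¬((¬B → B) → ¬D ∨ ¬C) ∨ ¬C   [eliminate →]
⇔ ¬(¬(¬B → B) ∨ ¬D ∨ ¬C) ∨ ¬C   [eliminate →]
⇔ ¬(¬(¬¬B ∨ B) ∨ ¬D ∨ ¬C) ∨ ¬C   [eliminate →]
⇔ ¬¬(¬¬B ∨ B) ∧ ¬¬D ∧ ¬¬C ∨ ¬C   [De Morgan]
⇔ (¬¬B ∨ B) ∧ ¬¬D ∧ ¬¬C ∨ ¬C   [double negation]
⇔ (B ∨ B) ∧ ¬¬D ∧ ¬¬C ∨ ¬C   [double negation]
⇔ (B ∨ B) ∧ D ∧ ¬¬C ∨ ¬C   [double negation]
⇔ (B ∨ B) ∧ D ∧ C ∨ ¬C   [double negation]
⇔ (B ∨ B ∨ ¬C) ∧ (D ∨ ¬C) ∧ (C ∨ ¬C)   [distribute ∨ over ∧]
⇔ (B ∨ ¬C) ∧ (D ∨ ¬C)   [simplify]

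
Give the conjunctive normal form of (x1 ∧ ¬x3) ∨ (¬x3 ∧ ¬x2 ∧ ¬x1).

(x1 ∨ ¬x2) ∧ ¬x3

(x1 ∧ ¬x3) ∨ (¬x3 ∧ ¬x2 ∧ ¬x1)
≡ (x1 ∨ ¬x3) ∧ (x1 ∨ ¬x2) ∧ (x1 ∨ ¬x1) ∧ (¬x3 ∨ ¬x3) ∧ (¬x3 ∨ ¬x2) ∧ (¬x3 ∨ ¬x1)
≡ (x1 ∨ ¬x2) ∧ ¬x3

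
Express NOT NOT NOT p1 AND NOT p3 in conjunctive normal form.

NOT p1 AND NOT p3

NOT NOT NOT p1 AND NOT p3
≡ NOT p1 AND NOT p3   [double negation]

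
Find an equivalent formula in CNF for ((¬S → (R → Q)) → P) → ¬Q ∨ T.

¬P ∨ ¬Q ∨ T

((¬S → (R → Q)) → P) → ¬Q ∨ T
≡ ¬((¬S → (R → Q)) → P) ∨ ¬Q ∨ T   [eliminate →]
≡ ¬(¬(¬S → (R → Q)) ∨ P) ∨ ¬Q ∨ T   [eliminate →]
≡ ¬(¬(¬¬S ∨ (R → Q)) ∨ P) ∨ ¬Q ∨ T   [eliminate →]
≡ ¬(¬(¬¬S ∨ ¬R ∨ Q) ∨ P) ∨ ¬Q ∨ T   [eliminate →]
≡ ¬¬(¬¬S ∨ ¬R ∨ Q) ∧ ¬P ∨ ¬Q ∨ T   [De Morgan]
≡ (¬¬S ∨ ¬R ∨ Q) ∧ ¬P ∨ ¬Q ∨ T   [double negation]
≡ (S ∨ ¬R ∨ Q) ∧ ¬P ∨ ¬Q ∨ T   [double negation]
≡ (S ∨ ¬R ∨ Q ∨ ¬Q ∨ T) ∧ (¬P ∨ ¬Q ∨ T)   [distribute ∨ over ∧]
≡ ¬P ∨ ¬Q ∨ T   [simplify]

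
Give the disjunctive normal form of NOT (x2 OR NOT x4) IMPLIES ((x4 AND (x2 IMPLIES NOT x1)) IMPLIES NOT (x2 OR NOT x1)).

NOT (x2 OR NOT x4) IMPLIES ((x4 AND (x2 IMPLIES NOT x1)) IMPLIES NOT (x2 OR NOT x1))
⇔ NOT NOT (x2 OR NOT x4) OR ((x4 AND (x2 IMPLIES NOT x1)) IMPLIES NOT (x2 OR NOT x1))   — eliminate IMPLIES
⇔ NOT NOT (x2 OR NOT x4) OR NOT (x4 AND (x2 IMPLIES NOT x1)) OR NOT (x2 OR NOT x1)   — eliminate IMPLIES
⇔ NOT NOT (x2 OR NOT x4) OR NOT (x4 AND (NOT x2 OR NOT x1)) OR NOT (x2 OR NOT x1)   — eliminate IMPLIES
⇔ x2 OR NOT x4 OR NOT (x4 AND (NOT x2 OR NOT x1)) OR NOT (x2 OR NOT x1)   — double negation
⇔ x2 OR NOT x4 OR NOT x4 OR NOT (NOT x2 OR NOT x1) OR NOT (x2 OR NOT x1)   — De Morgan
⇔ x2 OR NOT x4 OR NOT x4 OR (NOT NOT x2 AND NOT NOT x1) OR NOT (x2 OR NOT x1)   — De Morgan
⇔ x2 OR NOT x4 OR NOT x4 OR (x2 AND NOT NOT x1) OR NOT (x2 OR NOT x1)   — double negation
⇔ x2 OR NOT x4 OR NOT x4 OR (x2 AND x1) OR NOT (x2 OR NOT x1)   — double negation
⇔ x2 OR NOT x4 OR NOT x4 OR (x2 AND x1) OR (NOT x2 AND NOT NOT x1)   — De Morgan
⇔ x2 OR NOT x4 OR NOT x4 OR (x2 AND x1) OR (NOT x2 AND x1)   — double negation
⇔ x2 OR NOT x4 OR (NOT x2 AND x1)   — simplify

x2 OR NOT x4 OR (NOT x2 AND x1)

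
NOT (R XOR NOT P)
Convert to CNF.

(NOT R OR NOT P) AND (P OR R)

NOT (R XOR NOT P)
⇔ NOT ((R OR NOT P) AND NOT (R AND NOT P))   — expand XOR
⇔ NOT (R OR NOT P) OR NOT NOT (R AND NOT P)   — De Morgan
⇔ (NOT R AND NOT NOT P) OR NOT NOT (R AND NOT P)   — De Morgan
⇔ (NOT R AND P) OR NOT NOT (R AND NOT P)   — double negation
⇔ (NOT R AND P) OR (R AND NOT P)   — double negation
⇔ (NOT R OR R) AND (NOT R OR NOT P) AND (P OR R) AND (P OR NOT P)   — distribute OR over AND
⇔ (NOT R OR NOT P) AND (P OR R)   — simplify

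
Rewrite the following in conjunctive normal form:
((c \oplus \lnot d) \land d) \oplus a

((c \oplus \lnot d) \land d) \oplus a
⇔ (((c \oplus \lnot d) \land d) \lor a) \land \lnot ((c \oplus \lnot d) \land d \land a)   [expand \oplus]
⇔ (((c \lor \lnot d) \land \lnot (c \land \lnot d) \land d) \lor a) \land \lnot ((c \oplus \lnot d) \land d \land a)   [expand \oplus]
⇔ (((c \lor \lnot d) \land \lnot (c \land \lnot d) \land d) \lor a) \land \lnot ((c \lor \lnot d) \land \lnot (c \land \lnot d) \land d \land a)   [expand \oplus]
⇔ (((c \lor \lnot d) \land (\lnot c \lor \lnot \lnot d) \land d) \lor a) \land \lnot ((c \lor \lnot d) \land \lnot (c \land \lnot d) \land d \land a)   [De Morgan]
⇔ (((c \lor \lnot d) \land (\lnot c \lor d) \land d) \lor a) \land \lnot ((c \lor \lnot d) \land \lnot (c \land \lnot d) \land d \land a)   [double negation]
⇔ (((c \lor \lnot d) \land (\lnot c \lor d) \land d) \lor a) \land (\lnot (c \lor \lnot d) \lor \lnot \lnot (c \land \lnot d) \lor \lnot d \lor \lnot a)   [De Morgan]
⇔ (((c \lor \lnot d) \land (\lnot c \lor d) \land d) \lor a) \land ((\lnot c \land \lnot \lnot d) \lor \lnot \lnot (c \land \lnot d) \lor \lnot d \lor \lnot a)   [De Morgan]
⇔ (((c \lor \lnot d) \land (\lnot c \lor d) \land d) \lor a) \land ((\lnot c \land d) \lor \lnot \lnot (c \land \lnot d) \lor \lnot d \lor \lnot a)   [double negation]
⇔ (((c \lor \lnot d) \land (\lnot c \lor d) \land d) \lor a) \land ((\lnot c \land d) \lor (c \land \lnot d) \lor \lnot d \lor \lnot a)   [double negation]
⇔ (c \lor \lnot d \lor a) \land (\lnot c \lor d \lor a) \land (d \lor a) \land (\lnot c \lor c \lor \lnot d \lor \lnot a) \land (\lnot c \lor \lnot d \lor \lnot d \lor \lnot a) \land (d \lor c \lor \lnot d \lor \lnot a) \land (d \lor \lnot d \lor \lnot d \lor \lnot a)   [distribute \lor over \land]
⇔ (c \lor \lnot d \lor a) \land (d \lor a) \land (\lnot c \lor \lnot d \lor \lnot a)   [simplify]

(c \lor \lnot d \lor a) \land (d \lor a) \land (\lnot c \lor \lnot d \lor \lnot a)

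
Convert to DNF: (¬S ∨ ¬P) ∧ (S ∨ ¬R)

(¬S ∧ ¬R) ∨ (¬P ∧ S) ∨ (¬P ∧ ¬R)

(¬S ∨ ¬P) ∧ (S ∨ ¬R)
≡ (¬S ∧ S) ∨ (¬S ∧ ¬R) ∨ (¬P ∧ S) ∨ (¬P ∧ ¬R)   (distribute ∧ over ∨)
≡ (¬S ∧ ¬R) ∨ (¬P ∧ S) ∨ (¬P ∧ ¬R)   (simplify)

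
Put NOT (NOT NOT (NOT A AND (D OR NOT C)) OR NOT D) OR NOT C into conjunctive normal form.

NOT (NOT NOT (NOT A AND (D OR NOT C)) OR NOT D) OR NOT C
⇔ (NOT NOT NOT (NOT A AND (D OR NOT C)) AND NOT NOT D) OR NOT C   [De Morgan]
⇔ (NOT (NOT A AND (D OR NOT C)) AND NOT NOT D) OR NOT C   [double negation]
⇔ ((NOT NOT A OR NOT (D OR NOT C)) AND NOT NOT D) OR NOT C   [De Morgan]
⇔ ((A OR NOT (D OR NOT C)) AND NOT NOT D) OR NOT C   [double negation]
⇔ ((A OR (NOT D AND NOT NOT C)) AND NOT NOT D) OR NOT C   [De Morgan]
⇔ ((A OR (NOT D AND C)) AND NOT NOT D) OR NOT C   [double negation]
⇔ ((A OR (NOT D AND C)) AND D) OR NOT C   [double negation]
⇔ (A OR NOT D OR NOT C) AND (A OR C OR NOT C) AND (D OR NOT C)   [distribute OR over AND]
⇔ (A OR NOT D OR NOT C) AND (D OR NOT C)   [simplify]

(A OR NOT D OR NOT C) AND (D OR NOT C)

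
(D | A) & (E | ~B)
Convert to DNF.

(D & E) | (D & ~B) | (A & E) | (A & ~B)

(D | A) & (E | ~B)
= (D & E) | (D & ~B) | (A & E) | (A & ~B)   (distribute & over |)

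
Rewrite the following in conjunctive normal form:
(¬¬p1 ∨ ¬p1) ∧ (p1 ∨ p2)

(¬¬p1 ∨ ¬p1) ∧ (p1 ∨ p2)
≡ (p1 ∨ ¬p1) ∧ (p1 ∨ p2)   [double negation]
≡ p1 ∨ p2   [simplify]

p1 ∨ p2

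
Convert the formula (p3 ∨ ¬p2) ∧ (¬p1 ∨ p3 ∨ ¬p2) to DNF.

p3 ∨ ¬p2

(p3 ∨ ¬p2) ∧ (¬p1 ∨ p3 ∨ ¬p2)
≡ (p3 ∧ ¬p1) ∨ (p3 ∧ p3) ∨ (p3 ∧ ¬p2) ∨ (¬p2 ∧ ¬p1) ∨ (¬p2 ∧ p3) ∨ (¬p2 ∧ ¬p2)   [distribute ∧ over ∨]
≡ p3 ∨ ¬p2   [simplify]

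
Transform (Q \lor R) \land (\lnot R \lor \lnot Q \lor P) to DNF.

(Q \lor R) \land (\lnot R \lor \lnot Q \lor P)
⇔ Q \land \lnot R \lor Q \land \lnot Q \lor Q \land P \lor R \land \lnot R \lor R \land \lnot Q \lor R \land P   [distribute \land over \lor]
⇔ Q \land \lnot R \lor Q \land P \lor R \land \lnot Q \lor R \land P   [simplify]

Q \land \lnot R \lor Q \land P \lor R \land \lnot Q \lor R \land P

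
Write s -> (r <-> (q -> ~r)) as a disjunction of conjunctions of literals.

s -> (r <-> (q -> ~r))
⇔ ~s | (r <-> (q -> ~r))   [eliminate ->]
⇔ ~s | ((r -> (q -> ~r)) & ((q -> ~r) -> r))   [eliminate <->]
⇔ ~s | ((~r | (q -> ~r)) & ((q -> ~r) -> r))   [eliminate ->]
⇔ ~s | ((~r | ~q | ~r) & ((q -> ~r) -> r))   [eliminate ->]
⇔ ~s | ((~r | ~q | ~r) & (~(q -> ~r) | r))   [eliminate ->]
⇔ ~s | ((~r | ~q | ~r) & (~(~q | ~r) | r))   [eliminate ->]
⇔ ~s | ((~r | ~q | ~r) & ((~~q & ~~r) | r))   [De Morgan]
⇔ ~s | ((~r | ~q | ~r) & ((q & ~~r) | r))   [double negation]
⇔ ~s | ((~r | ~q | ~r) & ((q & r) | r))   [double negation]
⇔ ~s | (~r & q & r) | (~r & r) | (~q & q & r) | (~q & r) | (~r & q & r) | (~r & r)   [distribute & over |]
⇔ ~s | (~q & r)   [simplify]

~s | (~q & r)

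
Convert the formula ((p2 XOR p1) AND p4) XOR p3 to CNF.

((p2 XOR p1) AND p4) XOR p3
≡ (((p2 XOR p1) AND p4) OR p3) AND NOT ((p2 XOR p1) AND p4 AND p3)   — expand XOR
≡ (((p2 OR p1) AND NOT (p2 AND p1) AND p4) OR p3) AND NOT ((p2 XOR p1) AND p4 AND p3)   — expand XOR
≡ (((p2 OR p1) AND NOT (p2 AND p1) AND p4) OR p3) AND NOT ((p2 OR p1) AND NOT (p2 AND p1) AND p4 AND p3)   — expand XOR
≡ (((p2 OR p1) AND (NOT p2 OR NOT p1) AND p4) OR p3) AND NOT ((p2 OR p1) AND NOT (p2 AND p1) AND p4 AND p3)   — De Morgan
≡ (((p2 OR p1) AND (NOT p2 OR NOT p1) AND p4) OR p3) AND (NOT (p2 OR p1) OR NOT NOT (p2 AND p1) OR NOT p4 OR NOT p3)   — De Morgan
≡ (((p2 OR p1) AND (NOT p2 OR NOT p1) AND p4) OR p3) AND ((NOT p2 AND NOT p1) OR NOT NOT (p2 AND p1) OR NOT p4 OR NOT p3)   — De Morgan
≡ (((p2 OR p1) AND (NOT p2 OR NOT p1) AND p4) OR p3) AND ((NOT p2 AND NOT p1) OR (p2 AND p1) OR NOT p4 OR NOT p3)   — double negation
≡ (p2 OR p1 OR p3) AND (NOT p2 OR NOT p1 OR p3) AND (p4 OR p3) AND (NOT p2 OR p2 OR NOT p4 OR NOT p3) AND (NOT p2 OR p1 OR NOT p4 OR NOT p3) AND (NOT p1 OR p2 OR NOT p4 OR NOT p3) AND (NOT p1 OR p1 OR NOT p4 OR NOT p3)   — distribute OR over AND
≡ (p2 OR p1 OR p3) AND (NOT p2 OR NOT p1 OR p3) AND (p4 OR p3) AND (NOT p2 OR p1 OR NOT p4 OR NOT p3) AND (NOT p1 OR p2 OR NOT p4 OR NOT p3)   — simplify

(p2 OR p1 OR p3) AND (NOT p2 OR NOT p1 OR p3) AND (p4 OR p3) AND (NOT p2 OR p1 OR NOT p4 OR NOT p3) AND (NOT p1 OR p2 OR NOT p4 OR NOT p3)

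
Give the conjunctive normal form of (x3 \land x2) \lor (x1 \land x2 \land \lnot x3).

(x3 \land x2) \lor (x1 \land x2 \land \lnot x3)
= (x3 \lor x1) \land (x3 \lor x2) \land (x3 \lor \lnot x3) \land (x2 \lor x1) \land (x2 \lor x2) \land (x2 \lor \lnot x3)
= (x3 \lor x1) \land x2

(x3 \lor x1) \land x2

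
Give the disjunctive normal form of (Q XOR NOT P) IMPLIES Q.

(NOT Q AND P) OR Q

(Q XOR NOT P) IMPLIES Q
≡ NOT (Q XOR NOT P) OR Q   [eliminate IMPLIES]
≡ NOT ((Q AND NOT NOT P) OR (NOT Q AND NOT P)) OR Q   [expand XOR]
≡ (NOT (Q AND NOT NOT P) AND NOT (NOT Q AND NOT P)) OR Q   [De Morgan]
≡ ((NOT Q OR NOT NOT NOT P) AND NOT (NOT Q AND NOT P)) OR Q   [De Morgan]
≡ ((NOT Q OR NOT P) AND NOT (NOT Q AND NOT P)) OR Q   [double negation]
≡ ((NOT Q OR NOT P) AND (NOT NOT Q OR NOT NOT P)) OR Q   [De Morgan]
≡ ((NOT Q OR NOT P) AND (Q OR NOT NOT P)) OR Q   [double negation]
≡ ((NOT Q OR NOT P) AND (Q OR P)) OR Q   [double negation]
≡ (NOT Q AND Q) OR (NOT Q AND P) OR (NOT P AND Q) OR (NOT P AND P) OR Q   [distribute AND over OR]
≡ (NOT Q AND P) OR Q   [simplify]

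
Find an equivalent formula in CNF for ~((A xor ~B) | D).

(~A | ~B) & (B | A) & ~D

~((A xor ~B) | D)
≡ ~(((A | ~B) & ~(A & ~B)) | D)   [expand xor]
≡ ~((A | ~B) & ~(A & ~B)) & ~D   [De Morgan]
≡ (~(A | ~B) | ~~(A & ~B)) & ~D   [De Morgan]
≡ ((~A & ~~B) | ~~(A & ~B)) & ~D   [De Morgan]
≡ ((~A & B) | ~~(A & ~B)) & ~D   [double negation]
≡ ((~A & B) | (A & ~B)) & ~D   [double negation]
≡ (~A | A) & (~A | ~B) & (B | A) & (B | ~B) & ~D   [distribute | over &]
≡ (~A | ~B) & (B | A) & ~D   [simplify]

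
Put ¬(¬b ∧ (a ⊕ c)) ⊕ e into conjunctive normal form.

(b ∨ ¬a ∨ c ∨ e) ∧ (b ∨ ¬c ∨ a ∨ e) ∧ (¬b ∨ ¬e) ∧ (a ∨ c ∨ ¬e) ∧ (¬a ∨ ¬c ∨ ¬e)

¬(¬b ∧ (a ⊕ c)) ⊕ e
= (¬(¬b ∧ (a ⊕ c)) ∨ e) ∧ ¬(¬(¬b ∧ (a ⊕ c)) ∧ e)   (expand ⊕)
= (¬(¬b ∧ (a ∨ c) ∧ ¬(a ∧ c)) ∨ e) ∧ ¬(¬(¬b ∧ (a ⊕ c)) ∧ e)   (expand ⊕)
= (¬(¬b ∧ (a ∨ c) ∧ ¬(a ∧ c)) ∨ e) ∧ ¬(¬(¬b ∧ (a ∨ c) ∧ ¬(a ∧ c)) ∧ e)   (expand ⊕)
= (¬¬b ∨ ¬(a ∨ c) ∨ ¬¬(a ∧ c) ∨ e) ∧ ¬(¬(¬b ∧ (a ∨ c) ∧ ¬(a ∧ c)) ∧ e)   (De Morgan)
= (b ∨ ¬(a ∨ c) ∨ ¬¬(a ∧ c) ∨ e) ∧ ¬(¬(¬b ∧ (a ∨ c) ∧ ¬(a ∧ c)) ∧ e)   (double negation)
= (b ∨ (¬a ∧ ¬c) ∨ ¬¬(a ∧ c) ∨ e) ∧ ¬(¬(¬b ∧ (a ∨ c) ∧ ¬(a ∧ c)) ∧ e)   (De Morgan)
= (b ∨ (¬a ∧ ¬c) ∨ (a ∧ c) ∨ e) ∧ ¬(¬(¬b ∧ (a ∨ c) ∧ ¬(a ∧ c)) ∧ e)   (double negation)
= (b ∨ (¬a ∧ ¬c) ∨ (a ∧ c) ∨ e) ∧ (¬¬(¬b ∧ (a ∨ c) ∧ ¬(a ∧ c)) ∨ ¬e)   (De Morgan)
= (b ∨ (¬a ∧ ¬c) ∨ (a ∧ c) ∨ e) ∧ ((¬b ∧ (a ∨ c) ∧ ¬(a ∧ c)) ∨ ¬e)   (double negation)
= (b ∨ (¬a ∧ ¬c) ∨ (a ∧ c) ∨ e) ∧ ((¬b ∧ (a ∨ c) ∧ (¬a ∨ ¬c)) ∨ ¬e)   (De Morgan)
= (b ∨ ¬a ∨ a ∨ e) ∧ (b ∨ ¬a ∨ c ∨ e) ∧ (b ∨ ¬c ∨ a ∨ e) ∧ (b ∨ ¬c ∨ c ∨ e) ∧ (¬b ∨ ¬e) ∧ (a ∨ c ∨ ¬e) ∧ (¬a ∨ ¬c ∨ ¬e)   (distribute ∨ over ∧)
= (b ∨ ¬a ∨ c ∨ e) ∧ (b ∨ ¬c ∨ a ∨ e) ∧ (¬b ∨ ¬e) ∧ (a ∨ c ∨ ¬e) ∧ (¬a ∨ ¬c ∨ ¬e)   (simplify)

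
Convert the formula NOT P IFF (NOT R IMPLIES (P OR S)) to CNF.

NOT P IFF (NOT R IMPLIES (P OR S))
≡ (NOT P IMPLIES (NOT R IMPLIES (P OR S))) AND ((NOT R IMPLIES (P OR S)) IMPLIES NOT P)   [eliminate IFF]
≡ (NOT NOT P OR (NOT R IMPLIES (P OR S))) AND ((NOT R IMPLIES (P OR S)) IMPLIES NOT P)   [eliminate IMPLIES]
≡ (NOT NOT P OR NOT NOT R OR P OR S) AND ((NOT R IMPLIES (P OR S)) IMPLIES NOT P)   [eliminate IMPLIES]
≡ (NOT NOT P OR NOT NOT R OR P OR S) AND (NOT (NOT R IMPLIES (P OR S)) OR NOT P)   [eliminate IMPLIES]
≡ (NOT NOT P OR NOT NOT R OR P OR S) AND (NOT (NOT NOT R OR P OR S) OR NOT P)   [eliminate IMPLIES]
≡ (P OR NOT NOT R OR P OR S) AND (NOT (NOT NOT R OR P OR S) OR NOT P)   [double negation]
≡ (P OR R OR P OR S) AND (NOT (NOT NOT R OR P OR S) OR NOT P)   [double negation]
≡ (P OR R OR P OR S) AND ((NOT NOT NOT R AND NOT P AND NOT S) OR NOT P)   [De Morgan]
≡ (P OR R OR P OR S) AND ((NOT R AND NOT P AND NOT S) OR NOT P)   [double negation]
≡ (P OR R OR P OR S) AND (NOT R OR NOT P) AND (NOT P OR NOT P) AND (NOT S OR NOT P)   [distribute OR over AND]
≡ (P OR R OR S) AND NOT P   [simplify]

(P OR R OR S) AND NOT P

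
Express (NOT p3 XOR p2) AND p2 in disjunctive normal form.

(NOT p3 XOR p2) AND p2
⇔ ((NOT p3 AND NOT p2) OR (NOT NOT p3 AND p2)) AND p2   — expand XOR
⇔ ((NOT p3 AND NOT p2) OR (p3 AND p2)) AND p2   — double negation
⇔ (NOT p3 AND NOT p2 AND p2) OR (p3 AND p2 AND p2)   — distribute AND over OR
⇔ p3 AND p2   — simplify

p3 AND p2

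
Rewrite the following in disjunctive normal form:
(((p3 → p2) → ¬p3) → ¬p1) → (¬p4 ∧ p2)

(p3 ∧ ¬p2 ∧ p1) ∨ (¬p3 ∧ p1) ∨ (¬p4 ∧ p2)

(((p3 → p2) → ¬p3) → ¬p1) → (¬p4 ∧ p2)
≡ ¬(((p3 → p2) → ¬p3) → ¬p1) ∨ (¬p4 ∧ p2)   (eliminate →)
≡ ¬(¬((p3 → p2) → ¬p3) ∨ ¬p1) ∨ (¬p4 ∧ p2)   (eliminate →)
≡ ¬(¬(¬(p3 → p2) ∨ ¬p3) ∨ ¬p1) ∨ (¬p4 ∧ p2)   (eliminate →)
≡ ¬(¬(¬(¬p3 ∨ p2) ∨ ¬p3) ∨ ¬p1) ∨ (¬p4 ∧ p2)   (eliminate →)
≡ (¬¬(¬(¬p3 ∨ p2) ∨ ¬p3) ∧ ¬¬p1) ∨ (¬p4 ∧ p2)   (De Morgan)
≡ ((¬(¬p3 ∨ p2) ∨ ¬p3) ∧ ¬¬p1) ∨ (¬p4 ∧ p2)   (double negation)
≡ (((¬¬p3 ∧ ¬p2) ∨ ¬p3) ∧ ¬¬p1) ∨ (¬p4 ∧ p2)   (De Morgan)
≡ (((p3 ∧ ¬p2) ∨ ¬p3) ∧ ¬¬p1) ∨ (¬p4 ∧ p2)   (double negation)
≡ (((p3 ∧ ¬p2) ∨ ¬p3) ∧ p1) ∨ (¬p4 ∧ p2)   (double negation)
≡ (p3 ∧ ¬p2 ∧ p1) ∨ (¬p3 ∧ p1) ∨ (¬p4 ∧ p2)   (distribute ∧ over ∨)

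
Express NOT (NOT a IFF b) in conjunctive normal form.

NOT (NOT a IFF b)
≡ NOT ((NOT a IMPLIES b) AND (b IMPLIES NOT a))   [eliminate IFF]
≡ NOT ((NOT NOT a OR b) AND (b IMPLIES NOT a))   [eliminate IMPLIES]
≡ NOT ((NOT NOT a OR b) AND (NOT b OR NOT a))   [eliminate IMPLIES]
≡ NOT (NOT NOT a OR b) OR NOT (NOT b OR NOT a)   [De Morgan]
≡ (NOT NOT NOT a AND NOT b) OR NOT (NOT b OR NOT a)   [De Morgan]
≡ (NOT a AND NOT b) OR NOT (NOT b OR NOT a)   [double negation]
≡ (NOT a AND NOT b) OR (NOT NOT b AND NOT NOT a)   [De Morgan]
≡ (NOT a AND NOT b) OR (b AND NOT NOT a)   [double negation]
≡ (NOT a AND NOT b) OR (b AND a)   [double negation]
≡ (NOT a OR b) AND (NOT a OR a) AND (NOT b OR b) AND (NOT b OR a)   [distribute OR over AND]
≡ (NOT a OR b) AND (NOT b OR a)   [simplify]

(NOT a OR b) AND (NOT b OR a)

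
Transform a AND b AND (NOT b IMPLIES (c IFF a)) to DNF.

a AND b AND (NOT b IMPLIES (c IFF a))
≡ a AND b AND (NOT NOT b OR (c IFF a))   — eliminate IMPLIES
≡ a AND b AND (NOT NOT b OR ((c IMPLIES a) AND (a IMPLIES c)))   — eliminate IFF
≡ a AND b AND (NOT NOT b OR ((NOT c OR a) AND (a IMPLIES c)))   — eliminate IMPLIES
≡ a AND b AND (NOT NOT b OR ((NOT c OR a) AND (NOT a OR c)))   — eliminate IMPLIES
≡ a AND b AND (b OR ((NOT c OR a) AND (NOT a OR c)))   — double negation
≡ (a AND b AND b) OR (a AND b AND NOT c AND NOT a) OR (a AND b AND NOT c AND c) OR (a AND b AND a AND NOT a) OR (a AND b AND a AND c)   — distribute AND over OR
≡ a AND b   — simplify

a AND b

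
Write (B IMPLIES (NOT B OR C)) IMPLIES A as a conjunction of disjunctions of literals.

(B OR A) AND (NOT C OR A)

(B IMPLIES (NOT B OR C)) IMPLIES A
≡ NOT (B IMPLIES (NOT B OR C)) OR A   (eliminate IMPLIES)
≡ NOT (NOT B OR NOT B OR C) OR A   (eliminate IMPLIES)
≡ (NOT NOT B AND NOT NOT B AND NOT C) OR A   (De Morgan)
≡ (B AND NOT NOT B AND NOT C) OR A   (double negation)
≡ (B AND B AND NOT C) OR A   (double negation)
≡ (B OR A) AND (B OR A) AND (NOT C OR A)   (distribute OR over AND)
≡ (B OR A) AND (NOT C OR A)   (simplify)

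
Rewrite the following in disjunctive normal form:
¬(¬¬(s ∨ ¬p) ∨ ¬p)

¬s ∧ p

¬(¬¬(s ∨ ¬p) ∨ ¬p)
≡ ¬¬¬(s ∨ ¬p) ∧ ¬¬p   (De Morgan)
≡ ¬(s ∨ ¬p) ∧ ¬¬p   (double negation)
≡ ¬s ∧ ¬¬p ∧ ¬¬p   (De Morgan)
≡ ¬s ∧ p ∧ ¬¬p   (double negation)
≡ ¬s ∧ p ∧ p   (double negation)
≡ ¬s ∧ p   (simplify)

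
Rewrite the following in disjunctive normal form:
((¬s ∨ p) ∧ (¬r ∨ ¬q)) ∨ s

((¬s ∨ p) ∧ (¬r ∨ ¬q)) ∨ s
= (¬s ∧ ¬r) ∨ (¬s ∧ ¬q) ∨ (p ∧ ¬r) ∨ (p ∧ ¬q) ∨ s   [distribute ∧ over ∨]

(¬s ∧ ¬r) ∨ (¬s ∧ ¬q) ∨ (p ∧ ¬r) ∨ (p ∧ ¬q) ∨ s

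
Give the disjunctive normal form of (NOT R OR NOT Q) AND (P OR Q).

(NOT R OR NOT Q) AND (P OR Q)
⇔ (NOT R AND P) OR (NOT R AND Q) OR (NOT Q AND P) OR (NOT Q AND Q)   (distribute AND over OR)
⇔ (NOT R AND P) OR (NOT R AND Q) OR (NOT Q AND P)   (simplify)

(NOT R AND P) OR (NOT R AND Q) OR (NOT Q AND P)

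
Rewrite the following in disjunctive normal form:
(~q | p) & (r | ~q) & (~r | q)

(~q | p) & (r | ~q) & (~r | q)
= (~q & r & ~r) | (~q & r & q) | (~q & ~q & ~r) | (~q & ~q & q) | (p & r & ~r) | (p & r & q) | (p & ~q & ~r) | (p & ~q & q)   [distribute & over |]
= (~q & ~r) | (p & r & q)   [simplify]

(~q & ~r) | (p & r & q)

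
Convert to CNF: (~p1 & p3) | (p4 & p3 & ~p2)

(~p1 & p3) | (p4 & p3 & ~p2)
≡ (~p1 | p4) & (~p1 | p3) & (~p1 | ~p2) & (p3 | p4) & (p3 | p3) & (p3 | ~p2)   [distribute | over &]
≡ (~p1 | p4) & (~p1 | ~p2) & p3   [simplify]

(~p1 | p4) & (~p1 | ~p2) & p3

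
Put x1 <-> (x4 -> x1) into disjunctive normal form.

(~x1 & x4) | x1

x1 <-> (x4 -> x1)
≡ (x1 -> (x4 -> x1)) & ((x4 -> x1) -> x1)   [eliminate <->]
≡ (~x1 | (x4 -> x1)) & ((x4 -> x1) -> x1)   [eliminate ->]
≡ (~x1 | ~x4 | x1) & ((x4 -> x1) -> x1)   [eliminate ->]
≡ (~x1 | ~x4 | x1) & (~(x4 -> x1) | x1)   [eliminate ->]
≡ (~x1 | ~x4 | x1) & (~(~x4 | x1) | x1)   [eliminate ->]
≡ (~x1 | ~x4 | x1) & ((~~x4 & ~x1) | x1)   [De Morgan]
≡ (~x1 | ~x4 | x1) & ((x4 & ~x1) | x1)   [double negation]
≡ (~x1 & x4 & ~x1) | (~x1 & x1) | (~x4 & x4 & ~x1) | (~x4 & x1) | (x1 & x4 & ~x1) | (x1 & x1)   [distribute & over |]
≡ (~x1 & x4) | x1   [simplify]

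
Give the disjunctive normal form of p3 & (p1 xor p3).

p3 & (p1 xor p3)
≡ p3 & ((p1 & ~p3) | (~p1 & p3))   (expand xor)
≡ (p3 & p1 & ~p3) | (p3 & ~p1 & p3)   (distribute & over |)
≡ p3 & ~p1   (simplify)

p3 & ~p1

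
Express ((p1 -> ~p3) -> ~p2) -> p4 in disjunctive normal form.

((p1 -> ~p3) -> ~p2) -> p4
≡ ~((p1 -> ~p3) -> ~p2) | p4   (eliminate ->)
≡ ~(~(p1 -> ~p3) | ~p2) | p4   (eliminate ->)
≡ ~(~(~p1 | ~p3) | ~p2) | p4   (eliminate ->)
≡ (~~(~p1 | ~p3) & ~~p2) | p4   (De Morgan)
≡ ((~p1 | ~p3) & ~~p2) | p4   (double negation)
≡ ((~p1 | ~p3) & p2) | p4   (double negation)
≡ (~p1 & p2) | (~p3 & p2) | p4   (distribute & over |)

(~p1 & p2) | (~p3 & p2) | p4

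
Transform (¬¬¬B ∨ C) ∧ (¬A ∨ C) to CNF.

(¬¬¬B ∨ C) ∧ (¬A ∨ C)
≡ (¬B ∨ C) ∧ (¬A ∨ C)   [double negation]

(¬B ∨ C) ∧ (¬A ∨ C)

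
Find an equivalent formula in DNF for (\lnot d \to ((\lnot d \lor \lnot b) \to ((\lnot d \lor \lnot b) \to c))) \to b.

(\lnot d \land \lnot c) \lor b

(\lnot d \to ((\lnot d \lor \lnot b) \to ((\lnot d \lor \lnot b) \to c))) \to b
⇔ \lnot (\lnot d \to ((\lnot d \lor \lnot b) \to ((\lnot d \lor \lnot b) \to c))) \lor b   (eliminate \to)
⇔ \lnot (\lnot \lnot d \lor ((\lnot d \lor \lnot b) \to ((\lnot d \lor \lnot b) \to c))) \lor b   (eliminate \to)
⇔ \lnot (\lnot \lnot d \lor \lnot (\lnot d \lor \lnot b) \lor ((\lnot d \lor \lnot b) \to c)) \lor b   (eliminate \to)
⇔ \lnot (\lnot \lnot d \lor \lnot (\lnot d \lor \lnot b) \lor \lnot (\lnot d \lor \lnot b) \lor c) \lor b   (eliminate \to)
⇔ (\lnot \lnot \lnot d \land \lnot \lnot (\lnot d \lor \lnot b) \land \lnot \lnot (\lnot d \lor \lnot b) \land \lnot c) \lor b   (De Morgan)
⇔ (\lnot d \land \lnot \lnot (\lnot d \lor \lnot b) \land \lnot \lnot (\lnot d \lor \lnot b) \land \lnot c) \lor b   (double negation)
⇔ (\lnot d \land (\lnot d \lor \lnot b) \land \lnot \lnot (\lnot d \lor \lnot b) \land \lnot c) \lor b   (double negation)
⇔ (\lnot d \land (\lnot d \lor \lnot b) \land (\lnot d \lor \lnot b) \land \lnot c) \lor b   (double negation)
⇔ (\lnot d \land \lnot d \land \lnot d \land \lnot c) \lor (\lnot d \land \lnot d \land \lnot b \land \lnot c) \lor (\lnot d \land \lnot b \land \lnot d \land \lnot c) \lor (\lnot d \land \lnot b \land \lnot b \land \lnot c) \lor b   (distribute \land over \lor)
⇔ (\lnot d \land \lnot c) \lor b   (simplify)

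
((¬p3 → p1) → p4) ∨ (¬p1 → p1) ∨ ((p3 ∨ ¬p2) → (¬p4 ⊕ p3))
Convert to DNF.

(¬p3 ∧ ¬p1) ∨ p4 ∨ p1 ∨ (¬p3 ∧ p2) ∨ (¬p4 ∧ ¬p3)

((¬p3 → p1) → p4) ∨ (¬p1 → p1) ∨ ((p3 ∨ ¬p2) → (¬p4 ⊕ p3))
≡ ¬(¬p3 → p1) ∨ p4 ∨ (¬p1 → p1) ∨ ((p3 ∨ ¬p2) → (¬p4 ⊕ p3))   (eliminate →)
≡ ¬(¬¬p3 ∨ p1) ∨ p4 ∨ (¬p1 → p1) ∨ ((p3 ∨ ¬p2) → (¬p4 ⊕ p3))   (eliminate →)
≡ ¬(¬¬p3 ∨ p1) ∨ p4 ∨ ¬¬p1 ∨ p1 ∨ ((p3 ∨ ¬p2) → (¬p4 ⊕ p3))   (eliminate →)
≡ ¬(¬¬p3 ∨ p1) ∨ p4 ∨ ¬¬p1 ∨ p1 ∨ ¬(p3 ∨ ¬p2) ∨ (¬p4 ⊕ p3)   (eliminate →)
≡ ¬(¬¬p3 ∨ p1) ∨ p4 ∨ ¬¬p1 ∨ p1 ∨ ¬(p3 ∨ ¬p2) ∨ (¬p4 ∧ ¬p3) ∨ (¬¬p4 ∧ p3)   (expand ⊕)
≡ (¬¬¬p3 ∧ ¬p1) ∨ p4 ∨ ¬¬p1 ∨ p1 ∨ ¬(p3 ∨ ¬p2) ∨ (¬p4 ∧ ¬p3) ∨ (¬¬p4 ∧ p3)   (De Morgan)
≡ (¬p3 ∧ ¬p1) ∨ p4 ∨ ¬¬p1 ∨ p1 ∨ ¬(p3 ∨ ¬p2) ∨ (¬p4 ∧ ¬p3) ∨ (¬¬p4 ∧ p3)   (double negation)
≡ (¬p3 ∧ ¬p1) ∨ p4 ∨ p1 ∨ p1 ∨ ¬(p3 ∨ ¬p2) ∨ (¬p4 ∧ ¬p3) ∨ (¬¬p4 ∧ p3)   (double negation)
≡ (¬p3 ∧ ¬p1) ∨ p4 ∨ p1 ∨ p1 ∨ (¬p3 ∧ ¬¬p2) ∨ (¬p4 ∧ ¬p3) ∨ (¬¬p4 ∧ p3)   (De Morgan)
≡ (¬p3 ∧ ¬p1) ∨ p4 ∨ p1 ∨ p1 ∨ (¬p3 ∧ p2) ∨ (¬p4 ∧ ¬p3) ∨ (¬¬p4 ∧ p3)   (double negation)
≡ (¬p3 ∧ ¬p1) ∨ p4 ∨ p1 ∨ p1 ∨ (¬p3 ∧ p2) ∨ (¬p4 ∧ ¬p3) ∨ (p4 ∧ p3)   (double negation)
≡ (¬p3 ∧ ¬p1) ∨ p4 ∨ p1 ∨ (¬p3 ∧ p2) ∨ (¬p4 ∧ ¬p3)   (simplify)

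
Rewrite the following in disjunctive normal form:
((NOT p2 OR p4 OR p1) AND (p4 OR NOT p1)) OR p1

(NOT p2 AND NOT p1) OR p4 OR p1

((NOT p2 OR p4 OR p1) AND (p4 OR NOT p1)) OR p1
≡ (NOT p2 AND p4) OR (NOT p2 AND NOT p1) OR (p4 AND p4) OR (p4 AND NOT p1) OR (p1 AND p4) OR (p1 AND NOT p1) OR p1   — distribute AND over OR
≡ (NOT p2 AND NOT p1) OR p4 OR p1   — simplify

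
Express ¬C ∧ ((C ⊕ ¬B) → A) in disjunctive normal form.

(¬C ∧ B) ∨ (¬C ∧ A)

¬C ∧ ((C ⊕ ¬B) → A)
= ¬C ∧ (¬(C ⊕ ¬B) ∨ A)   [eliminate →]
= ¬C ∧ (¬((C ∧ ¬¬B) ∨ (¬C ∧ ¬B)) ∨ A)   [expand ⊕]
= ¬C ∧ ((¬(C ∧ ¬¬B) ∧ ¬(¬C ∧ ¬B)) ∨ A)   [De Morgan]
= ¬C ∧ (((¬C ∨ ¬¬¬B) ∧ ¬(¬C ∧ ¬B)) ∨ A)   [De Morgan]
= ¬C ∧ (((¬C ∨ ¬B) ∧ ¬(¬C ∧ ¬B)) ∨ A)   [double negation]
= ¬C ∧ (((¬C ∨ ¬B) ∧ (¬¬C ∨ ¬¬B)) ∨ A)   [De Morgan]
= ¬C ∧ (((¬C ∨ ¬B) ∧ (C ∨ ¬¬B)) ∨ A)   [double negation]
= ¬C ∧ (((¬C ∨ ¬B) ∧ (C ∨ B)) ∨ A)   [double negation]
= (¬C ∧ ¬C ∧ C) ∨ (¬C ∧ ¬C ∧ B) ∨ (¬C ∧ ¬B ∧ C) ∨ (¬C ∧ ¬B ∧ B) ∨ (¬C ∧ A)   [distribute ∧ over ∨]
= (¬C ∧ B) ∨ (¬C ∧ A)   [simplify]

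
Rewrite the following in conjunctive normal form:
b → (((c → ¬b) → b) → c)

b → (((c → ¬b) → b) → c)
≡ ¬b ∨ (((c → ¬b) → b) → c)   — eliminate →
≡ ¬b ∨ ¬((c → ¬b) → b) ∨ c   — eliminate →
≡ ¬b ∨ ¬(¬(c → ¬b) ∨ b) ∨ c   — eliminate →
≡ ¬b ∨ ¬(¬(¬c ∨ ¬b) ∨ b) ∨ c   — eliminate →
≡ ¬b ∨ (¬¬(¬c ∨ ¬b) ∧ ¬b) ∨ c   — De Morgan
≡ ¬b ∨ ((¬c ∨ ¬b) ∧ ¬b) ∨ c   — double negation
≡ (¬b ∨ ¬c ∨ ¬b ∨ c) ∧ (¬b ∨ ¬b ∨ c)   — distribute ∨ over ∧
≡ ¬b ∨ c   — simplify

¬b ∨ c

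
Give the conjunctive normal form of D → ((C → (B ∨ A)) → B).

(¬D ∨ C ∨ B) ∧ (¬D ∨ ¬A ∨ B)

D → ((C → (B ∨ A)) → B)
≡ ¬D ∨ ((C → (B ∨ A)) → B)
≡ ¬D ∨ ¬(C → (B ∨ A)) ∨ B
≡ ¬D ∨ ¬(¬C ∨ B ∨ A) ∨ B
≡ ¬D ∨ (¬¬C ∧ ¬B ∧ ¬A) ∨ B
≡ ¬D ∨ (C ∧ ¬B ∧ ¬A) ∨ B
≡ (¬D ∨ C ∨ B) ∧ (¬D ∨ ¬B ∨ B) ∧ (¬D ∨ ¬A ∨ B)
≡ (¬D ∨ C ∨ B) ∧ (¬D ∨ ¬A ∨ B)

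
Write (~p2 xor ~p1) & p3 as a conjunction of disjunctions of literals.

(~p2 xor ~p1) & p3
≡ (~p2 | ~p1) & ~(~p2 & ~p1) & p3   (expand xor)
≡ (~p2 | ~p1) & (~~p2 | ~~p1) & p3   (De Morgan)
≡ (~p2 | ~p1) & (p2 | ~~p1) & p3   (double negation)
≡ (~p2 | ~p1) & (p2 | p1) & p3   (double negation)

(~p2 | ~p1) & (p2 | p1) & p3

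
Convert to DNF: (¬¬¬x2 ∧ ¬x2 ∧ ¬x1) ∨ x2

(¬x2 ∧ ¬x1) ∨ x2

(¬¬¬x2 ∧ ¬x2 ∧ ¬x1) ∨ x2
≡ (¬x2 ∧ ¬x2 ∧ ¬x1) ∨ x2   [double negation]
≡ (¬x2 ∧ ¬x1) ∨ x2   [simplify]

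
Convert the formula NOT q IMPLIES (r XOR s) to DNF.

q OR (r AND NOT s) OR (NOT r AND s)

NOT q IMPLIES (r XOR s)
≡ NOT NOT q OR (r XOR s)   [eliminate IMPLIES]
≡ NOT NOT q OR (r AND NOT s) OR (NOT r AND s)   [expand XOR]
≡ q OR (r AND NOT s) OR (NOT r AND s)   [double negation]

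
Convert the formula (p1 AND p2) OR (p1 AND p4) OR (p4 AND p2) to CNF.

(p1 AND p2) OR (p1 AND p4) OR (p4 AND p2)
⇔ (p1 OR p1 OR p4) AND (p1 OR p1 OR p2) AND (p1 OR p4 OR p4) AND (p1 OR p4 OR p2) AND (p2 OR p1 OR p4) AND (p2 OR p1 OR p2) AND (p2 OR p4 OR p4) AND (p2 OR p4 OR p2)   [distribute OR over AND]
⇔ (p1 OR p4) AND (p1 OR p2) AND (p2 OR p4)   [simplify]

(p1 OR p4) AND (p1 OR p2) AND (p2 OR p4)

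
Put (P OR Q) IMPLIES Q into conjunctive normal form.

(P OR Q) IMPLIES Q
⇔ NOT (P OR Q) OR Q   — eliminate IMPLIES
⇔ (NOT P AND NOT Q) OR Q   — De Morgan
⇔ (NOT P OR Q) AND (NOT Q OR Q)   — distribute OR over AND
⇔ NOT P OR Q   — simplify

NOT P OR Q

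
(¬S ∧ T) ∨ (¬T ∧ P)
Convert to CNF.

(¬S ∧ T) ∨ (¬T ∧ P)
= (¬S ∨ ¬T) ∧ (¬S ∨ P) ∧ (T ∨ ¬T) ∧ (T ∨ P)   [distribute ∨ over ∧]
= (¬S ∨ ¬T) ∧ (¬S ∨ P) ∧ (T ∨ P)   [simplify]

(¬S ∨ ¬T) ∧ (¬S ∨ P) ∧ (T ∨ P)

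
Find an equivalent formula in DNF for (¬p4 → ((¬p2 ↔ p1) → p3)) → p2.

(¬p4 → ((¬p2 ↔ p1) → p3)) → p2
= ¬(¬p4 → ((¬p2 ↔ p1) → p3)) ∨ p2
= ¬(¬¬p4 ∨ ((¬p2 ↔ p1) → p3)) ∨ p2
= ¬(¬¬p4 ∨ ¬(¬p2 ↔ p1) ∨ p3) ∨ p2
= ¬(¬¬p4 ∨ ¬((¬p2 → p1) ∧ (p1 → ¬p2)) ∨ p3) ∨ p2
= ¬(¬¬p4 ∨ ¬((¬¬p2 ∨ p1) ∧ (p1 → ¬p2)) ∨ p3) ∨ p2
= ¬(¬¬p4 ∨ ¬((¬¬p2 ∨ p1) ∧ (¬p1 ∨ ¬p2)) ∨ p3) ∨ p2
= (¬¬¬p4 ∧ ¬¬((¬¬p2 ∨ p1) ∧ (¬p1 ∨ ¬p2)) ∧ ¬p3) ∨ p2
= (¬p4 ∧ ¬¬((¬¬p2 ∨ p1) ∧ (¬p1 ∨ ¬p2)) ∧ ¬p3) ∨ p2
= (¬p4 ∧ (¬¬p2 ∨ p1) ∧ (¬p1 ∨ ¬p2) ∧ ¬p3) ∨ p2
= (¬p4 ∧ (p2 ∨ p1) ∧ (¬p1 ∨ ¬p2) ∧ ¬p3) ∨ p2
= (¬p4 ∧ p2 ∧ ¬p1 ∧ ¬p3) ∨ (¬p4 ∧ p2 ∧ ¬p2 ∧ ¬p3) ∨ (¬p4 ∧ p1 ∧ ¬p1 ∧ ¬p3) ∨ (¬p4 ∧ p1 ∧ ¬p2 ∧ ¬p3) ∨ p2
= (¬p4 ∧ p1 ∧ ¬p2 ∧ ¬p3) ∨ p2

(¬p4 ∧ p1 ∧ ¬p2 ∧ ¬p3) ∨ p2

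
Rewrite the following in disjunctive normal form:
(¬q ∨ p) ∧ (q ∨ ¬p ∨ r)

(¬q ∨ p) ∧ (q ∨ ¬p ∨ r)
⇔ (¬q ∧ q) ∨ (¬q ∧ ¬p) ∨ (¬q ∧ r) ∨ (p ∧ q) ∨ (p ∧ ¬p) ∨ (p ∧ r)   [distribute ∧ over ∨]
⇔ (¬q ∧ ¬p) ∨ (¬q ∧ r) ∨ (p ∧ q) ∨ (p ∧ r)   [simplify]

(¬q ∧ ¬p) ∨ (¬q ∧ r) ∨ (p ∧ q) ∨ (p ∧ r)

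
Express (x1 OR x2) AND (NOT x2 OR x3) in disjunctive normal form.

(x1 AND NOT x2) OR (x1 AND x3) OR (x2 AND x3)

(x1 OR x2) AND (NOT x2 OR x3)
≡ (x1 AND NOT x2) OR (x1 AND x3) OR (x2 AND NOT x2) OR (x2 AND x3)   — distribute AND over OR
≡ (x1 AND NOT x2) OR (x1 AND x3) OR (x2 AND x3)   — simplify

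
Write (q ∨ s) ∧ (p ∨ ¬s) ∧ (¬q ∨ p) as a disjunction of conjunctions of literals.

(q ∧ p) ∨ (s ∧ p)

(q ∨ s) ∧ (p ∨ ¬s) ∧ (¬q ∨ p)
≡ (q ∧ p ∧ ¬q) ∨ (q ∧ p ∧ p) ∨ (q ∧ ¬s ∧ ¬q) ∨ (q ∧ ¬s ∧ p) ∨ (s ∧ p ∧ ¬q) ∨ (s ∧ p ∧ p) ∨ (s ∧ ¬s ∧ ¬q) ∨ (s ∧ ¬s ∧ p)   — distribute ∧ over ∨
≡ (q ∧ p) ∨ (s ∧ p)   — simplify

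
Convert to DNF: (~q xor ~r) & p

(~q xor ~r) & p
≡ ((~q & ~~r) | (~~q & ~r)) & p   [expand xor]
≡ ((~q & r) | (~~q & ~r)) & p   [double negation]
≡ ((~q & r) | (q & ~r)) & p   [double negation]
≡ (~q & r & p) | (q & ~r & p)   [distribute & over |]

(~q & r & p) | (q & ~r & p)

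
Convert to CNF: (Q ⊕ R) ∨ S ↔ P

(Q ⊕ R) ∨ S ↔ P
= ((Q ⊕ R) ∨ S → P) ∧ (P → (Q ⊕ R) ∨ S)   [eliminate ↔]
= (¬((Q ⊕ R) ∨ S) ∨ P) ∧ (P → (Q ⊕ R) ∨ S)   [eliminate →]
= (¬((Q ∨ R) ∧ ¬(Q ∧ R) ∨ S) ∨ P) ∧ (P → (Q ⊕ R) ∨ S)   [expand ⊕]
= (¬((Q ∨ R) ∧ ¬(Q ∧ R) ∨ S) ∨ P) ∧ (¬P ∨ (Q ⊕ R) ∨ S)   [eliminate →]
= (¬((Q ∨ R) ∧ ¬(Q ∧ R) ∨ S) ∨ P) ∧ (¬P ∨ (Q ∨ R) ∧ ¬(Q ∧ R) ∨ S)   [expand ⊕]
= (¬((Q ∨ R) ∧ ¬(Q ∧ R)) ∧ ¬S ∨ P) ∧ (¬P ∨ (Q ∨ R) ∧ ¬(Q ∧ R) ∨ S)   [De Morgan]
= ((¬(Q ∨ R) ∨ ¬¬(Q ∧ R)) ∧ ¬S ∨ P) ∧ (¬P ∨ (Q ∨ R) ∧ ¬(Q ∧ R) ∨ S)   [De Morgan]
= ((¬Q ∧ ¬R ∨ ¬¬(Q ∧ R)) ∧ ¬S ∨ P) ∧ (¬P ∨ (Q ∨ R) ∧ ¬(Q ∧ R) ∨ S)   [De Morgan]
= ((¬Q ∧ ¬R ∨ Q ∧ R) ∧ ¬S ∨ P) ∧ (¬P ∨ (Q ∨ R) ∧ ¬(Q ∧ R) ∨ S)   [double negation]
= ((¬Q ∧ ¬R ∨ Q ∧ R) ∧ ¬S ∨ P) ∧ (¬P ∨ (Q ∨ R) ∧ (¬Q ∨ ¬R) ∨ S)   [De Morgan]
= (¬Q ∨ Q ∨ P) ∧ (¬Q ∨ R ∨ P) ∧ (¬R ∨ Q ∨ P) ∧ (¬R ∨ R ∨ P) ∧ (¬S ∨ P) ∧ (¬P ∨ Q ∨ R ∨ S) ∧ (¬P ∨ ¬Q ∨ ¬R ∨ S)   [distribute ∨ over ∧]
= (¬Q ∨ R ∨ P) ∧ (¬R ∨ Q ∨ P) ∧ (¬S ∨ P) ∧ (¬P ∨ Q ∨ R ∨ S) ∧ (¬P ∨ ¬Q ∨ ¬R ∨ S)   [simplify]

(¬Q ∨ R ∨ P) ∧ (¬R ∨ Q ∨ P) ∧ (¬S ∨ P) ∧ (¬P ∨ Q ∨ R ∨ S) ∧ (¬P ∨ ¬Q ∨ ¬R ∨ S)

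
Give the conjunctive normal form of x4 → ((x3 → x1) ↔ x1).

¬x4 ∨ x3 ∨ x1

x4 → ((x3 → x1) ↔ x1)
≡ ¬x4 ∨ ((x3 → x1) ↔ x1)   [eliminate →]
≡ ¬x4 ∨ (((x3 → x1) → x1) ∧ (x1 → (x3 → x1)))   [eliminate ↔]
≡ ¬x4 ∨ ((¬(x3 → x1) ∨ x1) ∧ (x1 → (x3 → x1)))   [eliminate →]
≡ ¬x4 ∨ ((¬(¬x3 ∨ x1) ∨ x1) ∧ (x1 → (x3 → x1)))   [eliminate →]
≡ ¬x4 ∨ ((¬(¬x3 ∨ x1) ∨ x1) ∧ (¬x1 ∨ (x3 → x1)))   [eliminate →]
≡ ¬x4 ∨ ((¬(¬x3 ∨ x1) ∨ x1) ∧ (¬x1 ∨ ¬x3 ∨ x1))   [eliminate →]
≡ ¬x4 ∨ (((¬¬x3 ∧ ¬x1) ∨ x1) ∧ (¬x1 ∨ ¬x3 ∨ x1))   [De Morgan]
≡ ¬x4 ∨ (((x3 ∧ ¬x1) ∨ x1) ∧ (¬x1 ∨ ¬x3 ∨ x1))   [double negation]
≡ (¬x4 ∨ x3 ∨ x1) ∧ (¬x4 ∨ ¬x1 ∨ x1) ∧ (¬x4 ∨ ¬x1 ∨ ¬x3 ∨ x1)   [distribute ∨ over ∧]
≡ ¬x4 ∨ x3 ∨ x1   [simplify]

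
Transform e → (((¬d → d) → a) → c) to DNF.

e → (((¬d → d) → a) → c)
⇔ ¬e ∨ (((¬d → d) → a) → c)   — eliminate →
⇔ ¬e ∨ ¬((¬d → d) → a) ∨ c   — eliminate →
⇔ ¬e ∨ ¬(¬(¬d → d) ∨ a) ∨ c   — eliminate →
⇔ ¬e ∨ ¬(¬(¬¬d ∨ d) ∨ a) ∨ c   — eliminate →
⇔ ¬e ∨ (¬¬(¬¬d ∨ d) ∧ ¬a) ∨ c   — De Morgan
⇔ ¬e ∨ ((¬¬d ∨ d) ∧ ¬a) ∨ c   — double negation
⇔ ¬e ∨ ((d ∨ d) ∧ ¬a) ∨ c   — double negation
⇔ ¬e ∨ (d ∧ ¬a) ∨ (d ∧ ¬a) ∨ c   — distribute ∧ over ∨
⇔ ¬e ∨ (d ∧ ¬a) ∨ c   — simplify

¬e ∨ (d ∧ ¬a) ∨ c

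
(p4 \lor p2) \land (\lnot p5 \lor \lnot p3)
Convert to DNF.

(p4 \lor p2) \land (\lnot p5 \lor \lnot p3)
≡ (p4 \land \lnot p5) \lor (p4 \land \lnot p3) \lor (p2 \land \lnot p5) \lor (p2 \land \lnot p3)   — distribute \land over \lor

(p4 \land \lnot p5) \lor (p4 \land \lnot p3) \lor (p2 \land \lnot p5) \lor (p2 \land \lnot p3)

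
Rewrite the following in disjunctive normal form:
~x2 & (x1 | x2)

~x2 & x1

~x2 & (x1 | x2)
≡ (~x2 & x1) | (~x2 & x2)   (distribute & over |)
≡ ~x2 & x1   (simplify)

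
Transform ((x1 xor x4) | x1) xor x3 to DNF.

((x1 xor x4) | x1) xor x3
= (((x1 xor x4) | x1) & ~x3) | (~((x1 xor x4) | x1) & x3)   [expand xor]
= (((x1 & ~x4) | (~x1 & x4) | x1) & ~x3) | (~((x1 xor x4) | x1) & x3)   [expand xor]
= (((x1 & ~x4) | (~x1 & x4) | x1) & ~x3) | (~((x1 & ~x4) | (~x1 & x4) | x1) & x3)   [expand xor]
= (((x1 & ~x4) | (~x1 & x4) | x1) & ~x3) | (~(x1 & ~x4) & ~(~x1 & x4) & ~x1 & x3)   [De Morgan]
= (((x1 & ~x4) | (~x1 & x4) | x1) & ~x3) | ((~x1 | ~~x4) & ~(~x1 & x4) & ~x1 & x3)   [De Morgan]
= (((x1 & ~x4) | (~x1 & x4) | x1) & ~x3) | ((~x1 | x4) & ~(~x1 & x4) & ~x1 & x3)   [double negation]
= (((x1 & ~x4) | (~x1 & x4) | x1) & ~x3) | ((~x1 | x4) & (~~x1 | ~x4) & ~x1 & x3)   [De Morgan]
= (((x1 & ~x4) | (~x1 & x4) | x1) & ~x3) | ((~x1 | x4) & (x1 | ~x4) & ~x1 & x3)   [double negation]
= (x1 & ~x4 & ~x3) | (~x1 & x4 & ~x3) | (x1 & ~x3) | (~x1 & x1 & ~x1 & x3) | (~x1 & ~x4 & ~x1 & x3) | (x4 & x1 & ~x1 & x3) | (x4 & ~x4 & ~x1 & x3)   [distribute & over |]
= (~x1 & x4 & ~x3) | (x1 & ~x3) | (~x1 & ~x4 & x3)   [simplify]

(~x1 & x4 & ~x3) | (x1 & ~x3) | (~x1 & ~x4 & x3)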